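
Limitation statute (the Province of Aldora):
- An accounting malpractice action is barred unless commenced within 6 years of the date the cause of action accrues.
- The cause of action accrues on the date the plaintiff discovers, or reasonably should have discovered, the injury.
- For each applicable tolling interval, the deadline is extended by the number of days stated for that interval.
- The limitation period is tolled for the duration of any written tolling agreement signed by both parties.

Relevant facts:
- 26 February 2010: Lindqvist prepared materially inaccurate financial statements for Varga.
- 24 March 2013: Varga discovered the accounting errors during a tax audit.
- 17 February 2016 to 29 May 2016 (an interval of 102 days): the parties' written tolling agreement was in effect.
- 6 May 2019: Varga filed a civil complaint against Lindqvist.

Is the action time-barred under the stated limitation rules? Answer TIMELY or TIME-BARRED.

TIMELY

Accrual is tied to discovery, so the period began on 24 March 2013 rather than on 26 February 2010 when the act occurred.
Adding the 6 years base period to 24 March 2013 gives a deadline of 24 March 2019, before any tolling.
Because the written tolling agreement ran from 17 February 2016 to 29 May 2016, the deadline is extended by 102 days to 4 July 2019.
The 6 May 2019 filing precedes the 4 July 2019 deadline; the claim is timely.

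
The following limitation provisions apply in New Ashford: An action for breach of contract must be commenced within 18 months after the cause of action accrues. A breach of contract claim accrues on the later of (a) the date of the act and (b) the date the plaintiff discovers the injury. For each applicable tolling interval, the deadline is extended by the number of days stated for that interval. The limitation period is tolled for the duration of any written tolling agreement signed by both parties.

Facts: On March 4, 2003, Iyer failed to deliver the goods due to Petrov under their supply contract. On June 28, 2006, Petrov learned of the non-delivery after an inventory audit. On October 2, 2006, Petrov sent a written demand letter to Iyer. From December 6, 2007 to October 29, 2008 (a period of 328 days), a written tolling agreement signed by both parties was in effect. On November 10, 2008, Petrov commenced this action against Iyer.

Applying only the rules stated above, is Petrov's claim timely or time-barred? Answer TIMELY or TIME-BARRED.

Taking the later of the act (March 4, 2003) and discovery (June 28, 2006), the claim accrued on June 28, 2006.
18 months from June 28, 2006 is December 28, 2007.
Because the written tolling agreement ran from December 6, 2007 to October 29, 2008, the deadline is extended by 328 days to November 20, 2008.
The other events in the timeline have no effect on the limitation period under the stated rules.
Petrov filed on November 10, 2008, before the November 20, 2008 deadline, so the action is timely.

TIMELY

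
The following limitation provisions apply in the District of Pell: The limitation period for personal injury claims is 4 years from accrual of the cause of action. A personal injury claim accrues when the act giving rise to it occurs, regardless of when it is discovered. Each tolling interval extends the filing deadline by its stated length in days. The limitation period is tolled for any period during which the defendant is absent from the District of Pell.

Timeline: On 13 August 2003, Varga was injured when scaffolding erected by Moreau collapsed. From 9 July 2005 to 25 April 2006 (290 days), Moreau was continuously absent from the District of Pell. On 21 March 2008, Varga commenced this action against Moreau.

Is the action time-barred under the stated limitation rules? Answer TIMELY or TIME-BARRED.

TIMELY

The cause of action accrued on 13 August 2003, the date of the act.
The untolled deadline — 4 years after 13 August 2003 — is 13 August 2007.
The period was tolled for 290 days by the defendant's absence from the jurisdiction (9 July 2005 to 25 April 2006), pushing the deadline to 29 May 2008.
The 21 March 2008 filing precedes the 29 May 2008 deadline; the claim is timely.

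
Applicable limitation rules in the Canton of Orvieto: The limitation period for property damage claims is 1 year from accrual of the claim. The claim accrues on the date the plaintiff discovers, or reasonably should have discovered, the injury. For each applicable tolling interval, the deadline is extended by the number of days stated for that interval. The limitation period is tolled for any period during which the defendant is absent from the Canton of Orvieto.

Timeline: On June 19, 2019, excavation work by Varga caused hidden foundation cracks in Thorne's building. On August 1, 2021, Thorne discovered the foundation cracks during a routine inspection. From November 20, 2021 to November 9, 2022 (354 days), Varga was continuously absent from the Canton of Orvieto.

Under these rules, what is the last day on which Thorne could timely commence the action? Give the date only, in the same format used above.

Accrual is tied to discovery, so the period began on August 1, 2021 rather than on June 19, 2019 when the act occurred.
The untolled deadline — 1 year after August 1, 2021 — is August 1, 2022.
Because the defendant's absence from the jurisdiction ran from November 20, 2021 to November 9, 2022, the deadline is extended by 354 days to July 21, 2023.

July 21, 2023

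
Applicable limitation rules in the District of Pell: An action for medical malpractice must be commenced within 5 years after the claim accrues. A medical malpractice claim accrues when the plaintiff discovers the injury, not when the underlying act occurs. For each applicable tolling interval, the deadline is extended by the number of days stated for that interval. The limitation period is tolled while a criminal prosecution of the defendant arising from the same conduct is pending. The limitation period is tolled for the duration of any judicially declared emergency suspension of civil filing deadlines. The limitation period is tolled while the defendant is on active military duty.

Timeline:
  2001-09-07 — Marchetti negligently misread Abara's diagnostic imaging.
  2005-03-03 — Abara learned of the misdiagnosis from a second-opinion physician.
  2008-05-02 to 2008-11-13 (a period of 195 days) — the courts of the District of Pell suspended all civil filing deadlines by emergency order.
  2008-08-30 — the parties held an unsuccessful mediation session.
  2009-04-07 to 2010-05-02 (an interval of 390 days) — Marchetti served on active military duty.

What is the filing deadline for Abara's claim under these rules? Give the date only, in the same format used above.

2011-10-09

The claim did not accrue until Abara discovered the injury on 2005-03-03; the 2001-09-07 act date does not start the clock under the stated rule.
Adding the 5 years base period to 2005-03-03 gives a deadline of 2010-03-03, before any tolling.
The period was tolled for 195 days by the emergency suspension of filing deadlines (2008-05-02 to 2008-11-13), pushing the deadline to 2010-09-14.
The defendant's active military service from 2009-04-07 to 2010-05-02 tolled the period for 390 days, extending the deadline to 2011-10-09.
None of the other events listed affects the running of the period under the stated rules.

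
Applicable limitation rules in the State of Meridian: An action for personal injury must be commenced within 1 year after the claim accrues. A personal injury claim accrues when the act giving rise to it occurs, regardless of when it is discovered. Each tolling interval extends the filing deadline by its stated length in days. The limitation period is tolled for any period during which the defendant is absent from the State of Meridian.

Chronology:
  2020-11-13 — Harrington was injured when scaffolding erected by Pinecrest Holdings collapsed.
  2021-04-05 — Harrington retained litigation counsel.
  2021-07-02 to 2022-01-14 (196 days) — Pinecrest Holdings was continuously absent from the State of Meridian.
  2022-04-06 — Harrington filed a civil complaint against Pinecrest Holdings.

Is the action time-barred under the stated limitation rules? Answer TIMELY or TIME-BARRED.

TIMELY

The limitation period began to run on 2020-11-13.
The untolled deadline — 1 year after 2020-11-13 — is 2021-11-13.
The defendant's absence from the jurisdiction from 2021-07-02 to 2022-01-14 tolled the period for 196 days, extending the deadline to 2022-05-28.
The other events in the timeline have no effect on the limitation period under the stated rules.
The 2022-04-06 filing precedes the 2022-05-28 deadline; the claim is timely.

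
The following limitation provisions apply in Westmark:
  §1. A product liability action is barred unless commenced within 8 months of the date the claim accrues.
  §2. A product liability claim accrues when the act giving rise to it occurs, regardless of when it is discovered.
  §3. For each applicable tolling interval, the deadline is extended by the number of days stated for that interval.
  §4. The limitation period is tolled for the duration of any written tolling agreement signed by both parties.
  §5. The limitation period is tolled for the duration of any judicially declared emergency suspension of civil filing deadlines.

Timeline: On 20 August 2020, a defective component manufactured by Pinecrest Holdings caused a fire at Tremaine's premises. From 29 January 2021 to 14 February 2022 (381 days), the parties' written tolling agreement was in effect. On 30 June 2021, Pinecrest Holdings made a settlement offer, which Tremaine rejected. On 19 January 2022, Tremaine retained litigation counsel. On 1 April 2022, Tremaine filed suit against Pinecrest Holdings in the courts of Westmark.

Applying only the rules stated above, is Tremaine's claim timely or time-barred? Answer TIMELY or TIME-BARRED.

TIMELY

The claim accrued on 20 August 2020, the date of the act.
8 months from 20 August 2020 is 20 April 2021.
The period was tolled for 381 days by the written tolling agreement (29 January 2021 to 14 February 2022), pushing the deadline to 6 May 2022.
The other events in the timeline have no effect on the limitation period under the stated rules.
Tremaine filed on 1 April 2022, before the 6 May 2022 deadline, so the action is timely.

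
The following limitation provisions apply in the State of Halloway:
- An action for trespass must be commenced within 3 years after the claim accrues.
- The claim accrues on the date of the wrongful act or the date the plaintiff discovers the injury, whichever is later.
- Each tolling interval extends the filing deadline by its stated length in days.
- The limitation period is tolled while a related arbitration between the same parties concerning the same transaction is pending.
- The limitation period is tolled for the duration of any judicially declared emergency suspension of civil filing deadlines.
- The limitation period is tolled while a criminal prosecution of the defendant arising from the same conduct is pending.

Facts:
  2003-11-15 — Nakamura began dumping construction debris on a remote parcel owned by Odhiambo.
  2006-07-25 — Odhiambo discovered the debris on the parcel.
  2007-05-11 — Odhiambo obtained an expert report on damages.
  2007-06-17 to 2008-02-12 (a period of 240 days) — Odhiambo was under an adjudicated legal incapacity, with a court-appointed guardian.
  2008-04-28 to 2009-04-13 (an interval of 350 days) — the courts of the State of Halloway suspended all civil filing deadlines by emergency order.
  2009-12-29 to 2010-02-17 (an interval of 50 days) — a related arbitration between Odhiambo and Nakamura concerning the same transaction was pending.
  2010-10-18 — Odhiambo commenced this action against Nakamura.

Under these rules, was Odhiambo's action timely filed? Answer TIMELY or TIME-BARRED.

TIME-BARRED

The claim accrued on 2006-07-25 — the later of the 2003-11-15 act and the 2006-07-25 discovery.
3 years from 2006-07-25 is 2009-07-25.
Because the emergency suspension of filing deadlines ran from 2008-04-28 to 2009-04-13, the deadline is extended by 350 days to 2010-07-10.
Because the pending related arbitration ran from 2009-12-29 to 2010-02-17, the deadline is extended by 50 days to 2010-08-29.
Although the plaintiff's incapacity ran from 2007-06-17 to 2008-02-12, the stated rules do not make that a tolling event, so it is disregarded.
Nothing else in the chronology tolls or restarts the period.
Odhiambo filed on 2010-10-18, after the 2010-08-29 deadline, so the action is time-barred.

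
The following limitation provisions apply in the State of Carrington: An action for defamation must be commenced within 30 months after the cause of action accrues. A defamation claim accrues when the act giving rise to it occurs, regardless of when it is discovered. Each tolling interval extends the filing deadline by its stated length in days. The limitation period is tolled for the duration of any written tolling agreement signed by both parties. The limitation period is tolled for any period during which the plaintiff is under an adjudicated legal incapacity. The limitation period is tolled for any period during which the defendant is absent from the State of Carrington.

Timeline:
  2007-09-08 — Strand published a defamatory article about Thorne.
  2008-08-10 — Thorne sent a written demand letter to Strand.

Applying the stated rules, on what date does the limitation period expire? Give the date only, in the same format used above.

2010-03-08

The limitation period began to run on 2007-09-08.
30 months from 2007-09-08 is 2010-03-08.
None of the other events listed affects the running of the period under the stated rules.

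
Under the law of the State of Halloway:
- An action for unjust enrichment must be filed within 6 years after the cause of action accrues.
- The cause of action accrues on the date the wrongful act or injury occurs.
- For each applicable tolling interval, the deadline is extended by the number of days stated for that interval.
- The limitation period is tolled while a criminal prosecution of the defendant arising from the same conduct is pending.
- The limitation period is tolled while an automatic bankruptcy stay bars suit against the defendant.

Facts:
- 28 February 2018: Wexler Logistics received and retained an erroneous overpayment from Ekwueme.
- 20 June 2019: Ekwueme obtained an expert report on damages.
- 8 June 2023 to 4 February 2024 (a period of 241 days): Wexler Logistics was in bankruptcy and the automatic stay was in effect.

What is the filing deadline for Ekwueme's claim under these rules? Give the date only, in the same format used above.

26 October 2024

The claim accrued on 28 February 2018, when the wrongful act occurred.
Adding the 6 years base period to 28 February 2018 gives a deadline of 28 February 2024, before any tolling.
Because the automatic bankruptcy stay ran from 8 June 2023 to 4 February 2024, the deadline is extended by 241 days to 26 October 2024.
None of the other events listed affects the running of the period under the stated rules.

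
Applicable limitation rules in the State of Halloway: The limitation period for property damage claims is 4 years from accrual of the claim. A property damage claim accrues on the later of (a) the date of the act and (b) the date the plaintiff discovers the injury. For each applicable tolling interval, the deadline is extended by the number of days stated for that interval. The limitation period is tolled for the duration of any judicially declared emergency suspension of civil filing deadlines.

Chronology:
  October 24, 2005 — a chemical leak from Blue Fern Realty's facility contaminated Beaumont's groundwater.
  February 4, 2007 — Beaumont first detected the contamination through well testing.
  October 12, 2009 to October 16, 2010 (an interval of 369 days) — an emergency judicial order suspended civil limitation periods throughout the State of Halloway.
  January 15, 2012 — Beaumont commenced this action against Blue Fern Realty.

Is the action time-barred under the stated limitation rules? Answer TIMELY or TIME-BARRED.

TIMELY

Because discovery on February 4, 2007 post-dates the October 24, 2005 act, accrual under the later-of rule falls on February 4, 2007.
The untolled deadline — 4 years after February 4, 2007 — is February 4, 2011.
Because the emergency suspension of filing deadlines ran from October 12, 2009 to October 16, 2010, the deadline is extended by 369 days to February 8, 2012.
Beaumont filed on January 15, 2012, before the February 8, 2012 deadline, so the action is timely.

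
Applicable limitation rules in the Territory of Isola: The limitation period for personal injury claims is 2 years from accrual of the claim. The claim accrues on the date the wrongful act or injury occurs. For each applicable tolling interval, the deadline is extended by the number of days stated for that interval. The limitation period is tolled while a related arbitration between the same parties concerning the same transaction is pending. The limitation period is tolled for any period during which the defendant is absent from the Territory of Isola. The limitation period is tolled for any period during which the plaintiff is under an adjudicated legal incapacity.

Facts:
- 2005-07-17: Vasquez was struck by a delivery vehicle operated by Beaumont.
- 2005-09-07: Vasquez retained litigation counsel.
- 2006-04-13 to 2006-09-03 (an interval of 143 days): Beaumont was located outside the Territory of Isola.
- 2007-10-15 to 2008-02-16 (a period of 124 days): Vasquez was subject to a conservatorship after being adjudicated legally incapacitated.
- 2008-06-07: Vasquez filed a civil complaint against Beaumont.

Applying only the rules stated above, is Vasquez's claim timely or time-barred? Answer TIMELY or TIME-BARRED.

The limitation period began to run on 2005-07-17.
2 years from 2005-07-17 is 2007-07-17.
The period was tolled for 143 days by the defendant's absence from the jurisdiction (2006-04-13 to 2006-09-03), pushing the deadline to 2007-12-07.
Because the plaintiff's legal incapacity ran from 2007-10-15 to 2008-02-16, the deadline is extended by 124 days to 2008-04-09.
The other events in the timeline have no effect on the limitation period under the stated rules.
The 2008-06-07 filing falls after the 2008-04-09 deadline; the claim is time-barred.

TIME-BARRED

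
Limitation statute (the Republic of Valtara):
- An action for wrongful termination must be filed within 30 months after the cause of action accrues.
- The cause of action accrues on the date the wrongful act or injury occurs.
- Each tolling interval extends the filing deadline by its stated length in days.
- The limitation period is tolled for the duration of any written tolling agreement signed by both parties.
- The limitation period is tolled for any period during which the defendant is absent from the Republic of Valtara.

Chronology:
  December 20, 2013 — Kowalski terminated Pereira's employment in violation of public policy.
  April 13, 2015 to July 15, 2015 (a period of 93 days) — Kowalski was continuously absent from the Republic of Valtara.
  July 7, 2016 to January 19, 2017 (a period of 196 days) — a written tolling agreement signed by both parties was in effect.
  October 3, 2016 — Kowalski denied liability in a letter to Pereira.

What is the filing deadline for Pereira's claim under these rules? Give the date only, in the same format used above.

The cause of action accrued on December 20, 2013, the date of the act.
Adding the 30 months base period to December 20, 2013 gives a deadline of June 20, 2016, before any tolling.
The period was tolled for 93 days by the defendant's absence from the jurisdiction (April 13, 2015 to July 15, 2015), pushing the deadline to September 21, 2016.
The period was tolled for 196 days by the written tolling agreement (July 7, 2016 to January 19, 2017), pushing the deadline to April 5, 2017.
None of the other events listed affects the running of the period under the stated rules.

April 5, 2017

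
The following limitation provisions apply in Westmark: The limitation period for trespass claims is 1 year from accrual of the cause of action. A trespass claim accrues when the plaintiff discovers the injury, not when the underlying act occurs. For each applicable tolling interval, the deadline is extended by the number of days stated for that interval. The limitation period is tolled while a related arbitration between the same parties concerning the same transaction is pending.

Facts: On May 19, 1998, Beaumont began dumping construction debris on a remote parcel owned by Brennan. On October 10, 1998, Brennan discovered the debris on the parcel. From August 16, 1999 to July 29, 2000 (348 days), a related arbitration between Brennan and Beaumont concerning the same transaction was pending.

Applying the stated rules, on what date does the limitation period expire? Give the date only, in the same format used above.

Accrual is tied to discovery, so the period began on October 10, 1998 rather than on May 19, 1998 when the act occurred.
Adding the 1 year base period to October 10, 1998 gives a deadline of October 10, 1999, before any tolling.
Because the pending related arbitration ran from August 16, 1999 to July 29, 2000, the deadline is extended by 348 days to September 22, 2000.

September 22, 2000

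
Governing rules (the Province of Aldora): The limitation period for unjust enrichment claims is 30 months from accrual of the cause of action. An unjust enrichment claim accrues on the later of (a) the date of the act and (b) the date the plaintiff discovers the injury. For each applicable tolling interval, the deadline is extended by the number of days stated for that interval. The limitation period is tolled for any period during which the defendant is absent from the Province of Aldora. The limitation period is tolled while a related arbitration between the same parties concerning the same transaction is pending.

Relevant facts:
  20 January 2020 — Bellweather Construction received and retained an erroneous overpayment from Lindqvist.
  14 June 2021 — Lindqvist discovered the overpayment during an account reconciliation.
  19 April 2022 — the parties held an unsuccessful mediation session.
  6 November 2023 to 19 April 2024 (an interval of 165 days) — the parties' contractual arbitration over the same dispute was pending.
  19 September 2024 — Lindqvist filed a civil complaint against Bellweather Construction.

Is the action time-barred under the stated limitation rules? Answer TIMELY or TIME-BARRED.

The claim accrued on 14 June 2021 — the later of the 20 January 2020 act and the 14 June 2021 discovery.
The untolled deadline — 30 months after 14 June 2021 — is 14 December 2023.
The pending related arbitration from 6 November 2023 to 19 April 2024 tolled the period for 165 days, extending the deadline to 27 May 2024.
None of the other events listed affects the running of the period under the stated rules.
The 19 September 2024 filing falls after the 27 May 2024 deadline; the claim is time-barred.

TIME-BARRED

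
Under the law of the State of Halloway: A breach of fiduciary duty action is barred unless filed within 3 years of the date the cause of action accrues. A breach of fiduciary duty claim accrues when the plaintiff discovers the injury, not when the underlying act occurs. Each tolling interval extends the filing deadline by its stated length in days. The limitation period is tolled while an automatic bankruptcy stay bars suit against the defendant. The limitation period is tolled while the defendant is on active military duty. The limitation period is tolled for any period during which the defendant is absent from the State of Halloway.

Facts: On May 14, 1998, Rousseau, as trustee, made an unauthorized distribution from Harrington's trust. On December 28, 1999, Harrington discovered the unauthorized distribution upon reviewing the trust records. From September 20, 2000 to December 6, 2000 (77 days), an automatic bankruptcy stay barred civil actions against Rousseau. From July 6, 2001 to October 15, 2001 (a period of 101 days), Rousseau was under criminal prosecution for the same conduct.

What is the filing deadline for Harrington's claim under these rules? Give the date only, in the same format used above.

Accrual is tied to discovery, so the period began on December 28, 1999 rather than on May 14, 1998 when the act occurred.
3 years from December 28, 1999 is December 28, 2002.
The period was tolled for 77 days by the automatic bankruptcy stay (September 20, 2000 to December 6, 2000), pushing the deadline to March 15, 2003.
The pending criminal prosecution from July 6, 2001 to October 15, 2001 does not toll the period, because no stated rule makes a criminal prosecution a tolling event.

March 15, 2003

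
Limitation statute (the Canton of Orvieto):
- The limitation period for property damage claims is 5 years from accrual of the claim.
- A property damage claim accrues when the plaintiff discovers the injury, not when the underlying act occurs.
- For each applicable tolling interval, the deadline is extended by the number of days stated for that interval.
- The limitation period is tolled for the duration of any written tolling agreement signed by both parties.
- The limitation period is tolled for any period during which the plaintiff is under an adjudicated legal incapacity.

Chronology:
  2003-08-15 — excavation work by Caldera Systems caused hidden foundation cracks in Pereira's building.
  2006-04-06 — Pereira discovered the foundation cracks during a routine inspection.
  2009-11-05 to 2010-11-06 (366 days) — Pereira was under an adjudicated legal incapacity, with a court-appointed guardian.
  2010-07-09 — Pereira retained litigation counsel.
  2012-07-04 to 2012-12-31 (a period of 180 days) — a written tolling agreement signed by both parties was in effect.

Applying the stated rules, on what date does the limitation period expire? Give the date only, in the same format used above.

Under the discovery rule, the claim accrued on 2006-04-06, when Pereira discovered the injury — not on the 2003-08-15 date of the underlying act.
The untolled deadline — 5 years after 2006-04-06 — is 2011-04-06.
The plaintiff's legal incapacity from 2009-11-05 to 2010-11-06 tolled the period for 366 days, extending the deadline to 2012-04-06.
The written tolling agreement from 2012-07-04 to 2012-12-31 began after the period had already run on 2012-04-06, so it has no tolling effect.
The other events in the timeline have no effect on the limitation period under the stated rules.

2012-04-06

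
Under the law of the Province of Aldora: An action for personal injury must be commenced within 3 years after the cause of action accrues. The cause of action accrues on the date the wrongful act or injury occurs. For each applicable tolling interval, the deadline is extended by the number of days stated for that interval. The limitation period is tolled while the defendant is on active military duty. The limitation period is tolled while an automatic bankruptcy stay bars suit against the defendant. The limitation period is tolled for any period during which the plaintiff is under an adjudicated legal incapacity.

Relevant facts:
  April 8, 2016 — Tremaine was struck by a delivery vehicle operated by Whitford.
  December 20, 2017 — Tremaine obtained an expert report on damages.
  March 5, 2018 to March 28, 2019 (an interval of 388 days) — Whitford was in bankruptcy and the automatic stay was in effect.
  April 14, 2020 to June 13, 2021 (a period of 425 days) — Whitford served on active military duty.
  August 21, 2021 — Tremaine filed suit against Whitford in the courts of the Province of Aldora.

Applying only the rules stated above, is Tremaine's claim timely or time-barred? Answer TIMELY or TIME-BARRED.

The cause of action accrued on April 8, 2016, the date of the act.
Adding the 3 years base period to April 8, 2016 gives a deadline of April 8, 2019, before any tolling.
Because the automatic bankruptcy stay ran from March 5, 2018 to March 28, 2019, the deadline is extended by 388 days to April 30, 2020.
Because the defendant's active military service ran from April 14, 2020 to June 13, 2021, the deadline is extended by 425 days to June 29, 2021.
Nothing else in the chronology tolls or restarts the period.
The August 21, 2021 filing falls after the June 29, 2021 deadline; the claim is time-barred.

TIME-BARRED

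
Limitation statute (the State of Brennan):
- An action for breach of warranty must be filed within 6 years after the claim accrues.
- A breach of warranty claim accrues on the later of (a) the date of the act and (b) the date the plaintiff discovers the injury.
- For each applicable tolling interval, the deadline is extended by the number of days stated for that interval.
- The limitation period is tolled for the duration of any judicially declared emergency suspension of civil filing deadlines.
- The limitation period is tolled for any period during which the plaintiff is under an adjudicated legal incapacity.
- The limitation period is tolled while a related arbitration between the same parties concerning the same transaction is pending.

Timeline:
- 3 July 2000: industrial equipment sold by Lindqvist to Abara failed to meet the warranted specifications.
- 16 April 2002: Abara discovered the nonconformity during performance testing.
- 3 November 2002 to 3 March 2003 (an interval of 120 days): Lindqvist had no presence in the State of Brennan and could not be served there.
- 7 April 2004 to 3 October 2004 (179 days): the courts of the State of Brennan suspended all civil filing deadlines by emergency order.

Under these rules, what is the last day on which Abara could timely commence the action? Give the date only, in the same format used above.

Taking the later of the act (3 July 2000) and discovery (16 April 2002), the claim accrued on 16 April 2002.
Adding the 6 years base period to 16 April 2002 gives a deadline of 16 April 2008, before any tolling.
The period was tolled for 179 days by the emergency suspension of filing deadlines (7 April 2004 to 3 October 2004), pushing the deadline to 12 October 2008.
Although the defendant's absence ran from 3 November 2002 to 3 March 2003, the stated rules do not make that a tolling event, so it is disregarded.

12 October 2008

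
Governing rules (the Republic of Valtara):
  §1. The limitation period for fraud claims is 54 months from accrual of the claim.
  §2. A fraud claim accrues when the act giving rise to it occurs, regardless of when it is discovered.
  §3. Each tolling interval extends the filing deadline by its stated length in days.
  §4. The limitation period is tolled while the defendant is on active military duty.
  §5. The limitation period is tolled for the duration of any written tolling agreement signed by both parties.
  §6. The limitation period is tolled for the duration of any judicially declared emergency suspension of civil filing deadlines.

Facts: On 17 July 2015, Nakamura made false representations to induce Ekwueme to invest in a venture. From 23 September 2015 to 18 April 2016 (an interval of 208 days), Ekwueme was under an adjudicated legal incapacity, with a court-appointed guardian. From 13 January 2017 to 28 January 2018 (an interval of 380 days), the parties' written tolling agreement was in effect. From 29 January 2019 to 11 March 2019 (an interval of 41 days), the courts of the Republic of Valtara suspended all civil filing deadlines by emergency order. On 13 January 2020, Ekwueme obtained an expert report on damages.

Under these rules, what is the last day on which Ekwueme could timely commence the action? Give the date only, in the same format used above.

13 March 2021

The claim accrued on 17 July 2015, when the wrongful act occurred.
Adding the 54 months base period to 17 July 2015 gives a deadline of 17 January 2020, before any tolling.
The written tolling agreement from 13 January 2017 to 28 January 2018 tolled the period for 380 days, extending the deadline to 31 January 2021.
Because the emergency suspension of filing deadlines ran from 29 January 2019 to 11 March 2019, the deadline is extended by 41 days to 13 March 2021.
No stated provision tolls the period for the plaintiff's incapacity, so the interval from 23 September 2015 to 18 April 2016 has no effect on the deadline.
The other events in the timeline have no effect on the limitation period under the stated rules.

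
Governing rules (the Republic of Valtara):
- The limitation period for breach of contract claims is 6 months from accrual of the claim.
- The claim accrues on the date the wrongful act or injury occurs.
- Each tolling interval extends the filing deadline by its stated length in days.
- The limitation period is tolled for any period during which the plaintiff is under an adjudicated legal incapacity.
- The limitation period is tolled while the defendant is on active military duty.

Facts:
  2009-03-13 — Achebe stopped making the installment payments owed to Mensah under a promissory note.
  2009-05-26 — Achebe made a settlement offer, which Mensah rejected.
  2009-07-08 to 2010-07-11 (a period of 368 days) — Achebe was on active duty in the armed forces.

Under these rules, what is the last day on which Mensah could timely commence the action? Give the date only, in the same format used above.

The claim accrued on 2009-03-13, the date of the act.
6 months from 2009-03-13 is 2009-09-13.
The defendant's active military service from 2009-07-08 to 2010-07-11 tolled the period for 368 days, extending the deadline to 2010-09-16.
The other events in the timeline have no effect on the limitation period under the stated rules.

2010-09-16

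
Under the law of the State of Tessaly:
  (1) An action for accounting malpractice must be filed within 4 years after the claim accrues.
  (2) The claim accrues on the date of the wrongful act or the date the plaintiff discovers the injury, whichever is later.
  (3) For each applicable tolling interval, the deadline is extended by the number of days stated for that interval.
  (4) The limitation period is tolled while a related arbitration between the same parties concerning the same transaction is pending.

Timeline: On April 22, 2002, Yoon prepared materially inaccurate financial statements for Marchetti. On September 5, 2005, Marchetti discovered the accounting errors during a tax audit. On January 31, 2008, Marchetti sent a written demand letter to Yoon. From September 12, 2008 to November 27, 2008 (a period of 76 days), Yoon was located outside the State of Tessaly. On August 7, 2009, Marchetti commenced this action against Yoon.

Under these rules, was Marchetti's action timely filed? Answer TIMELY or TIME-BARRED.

Taking the later of the act (April 22, 2002) and discovery (September 5, 2005), the claim accrued on September 5, 2005.
Adding the 4 years base period to September 5, 2005 gives a deadline of September 5, 2009, before any tolling.
No stated provision tolls the period for the defendant's absence, so the interval from September 12, 2008 to November 27, 2008 has no effect on the deadline.
None of the other events listed affects the running of the period under the stated rules.
Filing on August 7, 2009 beat the September 5, 2009 deadline — the action is timely.

TIMELY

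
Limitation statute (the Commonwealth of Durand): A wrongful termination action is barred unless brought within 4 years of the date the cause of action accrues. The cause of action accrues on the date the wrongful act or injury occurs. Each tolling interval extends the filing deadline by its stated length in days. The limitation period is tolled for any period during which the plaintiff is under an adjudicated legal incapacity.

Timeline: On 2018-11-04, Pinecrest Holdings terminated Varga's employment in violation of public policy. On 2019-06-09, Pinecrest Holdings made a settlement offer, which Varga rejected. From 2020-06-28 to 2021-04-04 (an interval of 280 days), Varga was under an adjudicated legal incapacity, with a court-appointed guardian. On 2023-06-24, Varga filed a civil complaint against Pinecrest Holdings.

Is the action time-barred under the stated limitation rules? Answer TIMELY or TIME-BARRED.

TIMELY

The cause of action accrued on 2018-11-04, the date of the act.
Adding the 4 years base period to 2018-11-04 gives a deadline of 2022-11-04, before any tolling.
The period was tolled for 280 days by the plaintiff's legal incapacity (2020-06-28 to 2021-04-04), pushing the deadline to 2023-08-11.
Nothing else in the chronology tolls or restarts the period.
The 2023-06-24 filing precedes the 2023-08-11 deadline; the claim is timely.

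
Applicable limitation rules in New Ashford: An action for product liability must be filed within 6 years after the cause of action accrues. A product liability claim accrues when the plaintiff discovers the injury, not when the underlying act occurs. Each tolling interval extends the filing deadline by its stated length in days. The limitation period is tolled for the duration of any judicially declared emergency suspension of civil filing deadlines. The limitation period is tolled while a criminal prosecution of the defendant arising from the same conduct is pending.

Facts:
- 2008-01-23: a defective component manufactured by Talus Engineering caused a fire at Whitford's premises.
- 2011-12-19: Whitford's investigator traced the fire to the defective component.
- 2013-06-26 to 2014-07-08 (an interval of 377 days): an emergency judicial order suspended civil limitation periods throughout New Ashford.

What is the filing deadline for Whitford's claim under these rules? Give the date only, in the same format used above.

2018-12-31

The claim did not accrue until Whitford discovered the injury on 2011-12-19; the 2008-01-23 act date does not start the clock under the stated rule.
6 years from 2011-12-19 is 2017-12-19.
The period was tolled for 377 days by the emergency suspension of filing deadlines (2013-06-26 to 2014-07-08), pushing the deadline to 2018-12-31.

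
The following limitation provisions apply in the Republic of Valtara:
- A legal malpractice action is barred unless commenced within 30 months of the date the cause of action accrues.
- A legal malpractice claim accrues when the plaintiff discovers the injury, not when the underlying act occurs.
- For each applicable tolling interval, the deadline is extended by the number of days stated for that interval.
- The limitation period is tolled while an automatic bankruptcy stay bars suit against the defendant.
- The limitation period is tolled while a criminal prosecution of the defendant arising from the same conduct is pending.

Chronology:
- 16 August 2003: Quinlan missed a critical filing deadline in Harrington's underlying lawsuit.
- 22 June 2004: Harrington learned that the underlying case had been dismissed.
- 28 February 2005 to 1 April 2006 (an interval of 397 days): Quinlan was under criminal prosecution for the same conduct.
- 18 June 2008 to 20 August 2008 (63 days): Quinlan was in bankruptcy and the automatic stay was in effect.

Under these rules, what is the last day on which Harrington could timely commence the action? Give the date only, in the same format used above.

23 January 2008

The claim did not accrue until Harrington discovered the injury on 22 June 2004; the 16 August 2003 act date does not start the clock under the stated rule.
Adding the 30 months base period to 22 June 2004 gives a deadline of 22 December 2006, before any tolling.
Because the pending criminal prosecution ran from 28 February 2005 to 1 April 2006, the deadline is extended by 397 days to 23 January 2008.
The automatic bankruptcy stay starting 18 June 2008 came too late — the period had run on 23 January 2008 — and so does not extend the deadline.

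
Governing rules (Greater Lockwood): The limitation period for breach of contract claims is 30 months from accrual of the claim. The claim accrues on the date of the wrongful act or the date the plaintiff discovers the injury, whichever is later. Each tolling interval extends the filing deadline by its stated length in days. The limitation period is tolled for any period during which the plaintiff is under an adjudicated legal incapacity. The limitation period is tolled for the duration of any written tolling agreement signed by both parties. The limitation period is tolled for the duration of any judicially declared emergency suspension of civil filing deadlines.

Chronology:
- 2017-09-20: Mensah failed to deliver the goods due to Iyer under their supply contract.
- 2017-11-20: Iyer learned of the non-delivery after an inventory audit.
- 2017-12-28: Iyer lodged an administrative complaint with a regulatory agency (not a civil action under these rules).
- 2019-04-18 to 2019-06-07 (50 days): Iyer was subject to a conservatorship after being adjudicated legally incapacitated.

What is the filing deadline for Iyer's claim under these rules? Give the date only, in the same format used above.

Because discovery on 2017-11-20 post-dates the 2017-09-20 act, accrual under the later-of rule falls on 2017-11-20.
Adding the 30 months base period to 2017-11-20 gives a deadline of 2020-05-20, before any tolling.
The plaintiff's legal incapacity from 2019-04-18 to 2019-06-07 tolled the period for 50 days, extending the deadline to 2020-07-09.
The other events in the timeline have no effect on the limitation period under the stated rules.

2020-07-09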